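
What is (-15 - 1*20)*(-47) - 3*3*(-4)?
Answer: 1681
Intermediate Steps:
(-15 - 1*20)*(-47) - 3*3*(-4) = (-15 - 20)*(-47) - 9*(-4) = -35*(-47) + 36 = 1645 + 36 = 1681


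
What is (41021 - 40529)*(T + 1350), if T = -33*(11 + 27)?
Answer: 47232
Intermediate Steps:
T = -1254 (T = -33*38 = -1254)
(41021 - 40529)*(T + 1350) = (41021 - 40529)*(-1254 + 1350) = 492*96 = 47232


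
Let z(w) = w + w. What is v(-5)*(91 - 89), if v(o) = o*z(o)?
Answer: 100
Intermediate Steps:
z(w) = 2*w
v(o) = 2*o² (v(o) = o*(2*o) = 2*o²)
v(-5)*(91 - 89) = (2*(-5)²)*(91 - 89) = (2*25)*2 = 50*2 = 100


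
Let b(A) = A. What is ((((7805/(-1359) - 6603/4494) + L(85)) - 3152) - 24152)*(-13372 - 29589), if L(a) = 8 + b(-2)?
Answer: 2388092872711685/2035782 ≈ 1.1731e+9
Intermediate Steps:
L(a) = 6 (L(a) = 8 - 2 = 6)
((((7805/(-1359) - 6603/4494) + L(85)) - 3152) - 24152)*(-13372 - 29589) = ((((7805/(-1359) - 6603/4494) + 6) - 3152) - 24152)*(-13372 - 29589) = ((((7805*(-1/1359) - 6603*1/4494) + 6) - 3152) - 24152)*(-42961) = ((((-7805/1359 - 2201/1498) + 6) - 3152) - 24152)*(-42961) = (((-14683049/2035782 + 6) - 3152) - 24152)*(-42961) = ((-2468357/2035782 - 3152) - 24152)*(-42961) = (-6419253221/2035782 - 24152)*(-42961) = -55587460085/2035782*(-42961) = 2388092872711685/2035782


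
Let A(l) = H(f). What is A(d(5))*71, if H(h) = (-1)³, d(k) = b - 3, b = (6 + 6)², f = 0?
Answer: -71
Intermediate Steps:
b = 144 (b = 12² = 144)
d(k) = 141 (d(k) = 144 - 3 = 141)
H(h) = -1
A(l) = -1
A(d(5))*71 = -1*71 = -71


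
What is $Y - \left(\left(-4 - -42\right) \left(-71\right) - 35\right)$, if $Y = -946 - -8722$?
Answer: $10509$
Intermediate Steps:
$Y = 7776$ ($Y = -946 + 8722 = 7776$)
$Y - \left(\left(-4 - -42\right) \left(-71\right) - 35\right) = 7776 - \left(\left(-4 - -42\right) \left(-71\right) - 35\right) = 7776 - \left(\left(-4 + 42\right) \left(-71\right) - 35\right) = 7776 - \left(38 \left(-71\right) - 35\right) = 7776 - \left(-2698 - 35\right) = 7776 - -2733 = 7776 + 2733 = 10509$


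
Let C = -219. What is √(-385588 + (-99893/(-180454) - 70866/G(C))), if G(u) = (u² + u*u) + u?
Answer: I*√12778072289989032025492538/5756663054 ≈ 620.96*I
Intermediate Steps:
G(u) = u + 2*u² (G(u) = (u² + u²) + u = 2*u² + u = u + 2*u²)
√(-385588 + (-99893/(-180454) - 70866/G(C))) = √(-385588 + (-99893/(-180454) - 70866*(-1/(219*(1 + 2*(-219)))))) = √(-385588 + (-99893*(-1/180454) - 70866*(-1/(219*(1 - 438))))) = √(-385588 + (99893/180454 - 70866/((-219*(-437))))) = √(-385588 + (99893/180454 - 70866/95703)) = √(-385588 + (99893/180454 - 70866*1/95703)) = √(-385588 + (99893/180454 - 23622/31901)) = √(-385588 - 1075997795/5756663054) = √(-2219701269663547/5756663054) = I*√12778072289989032025492538/5756663054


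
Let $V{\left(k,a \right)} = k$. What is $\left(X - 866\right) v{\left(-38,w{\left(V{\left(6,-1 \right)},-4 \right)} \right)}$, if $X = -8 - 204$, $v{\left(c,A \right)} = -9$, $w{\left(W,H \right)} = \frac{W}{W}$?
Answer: $9702$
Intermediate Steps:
$w{\left(W,H \right)} = 1$
$X = -212$ ($X = -8 - 204 = -212$)
$\left(X - 866\right) v{\left(-38,w{\left(V{\left(6,-1 \right)},-4 \right)} \right)} = \left(-212 - 866\right) \left(-9\right) = \left(-1078\right) \left(-9\right) = 9702$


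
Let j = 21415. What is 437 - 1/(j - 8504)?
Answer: 5642106/12911 ≈ 437.00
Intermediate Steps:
437 - 1/(j - 8504) = 437 - 1/(21415 - 8504) = 437 - 1/12911 = 5642106/12911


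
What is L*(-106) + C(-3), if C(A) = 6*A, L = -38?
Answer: 4010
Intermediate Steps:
L*(-106) + C(-3) = -38*(-106) + 6*(-3) = 4028 - 18 = 4010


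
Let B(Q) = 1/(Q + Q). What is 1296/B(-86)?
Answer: -222912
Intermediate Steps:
B(Q) = 1/(2*Q)
1296/B(-86) = 1296/(((½)/(-86))) = 1296/(((½)*(-1/86))) = 1296/(-1/172) = 1296*(-172) = -222912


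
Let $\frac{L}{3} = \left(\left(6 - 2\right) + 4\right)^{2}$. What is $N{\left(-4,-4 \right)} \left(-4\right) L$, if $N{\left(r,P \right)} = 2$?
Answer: $-1536$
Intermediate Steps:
$L = 192$ ($L = 3 \left(\left(6 - 2\right) + 4\right)^{2} = 3 \left(4 + 4\right)^{2} = 3 \cdot 8^{2} = 3 \cdot 64 = 192$)
$N{\left(-4,-4 \right)} \left(-4\right) L = 2 \left(-4\right) 192 = \left(-8\right) 192 = -1536$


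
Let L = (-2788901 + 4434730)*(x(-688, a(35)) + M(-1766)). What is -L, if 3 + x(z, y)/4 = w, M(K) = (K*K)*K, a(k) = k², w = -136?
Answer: 9064771310447508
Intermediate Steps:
M(K) = K³ (M(K) = K²*K = K³)
x(z, y) = -556 (x(z, y) = -12 + 4*(-136) = -12 - 544 = -556)
L = -9064771310447508 (L = (-2788901 + 4434730)*(-556 + (-1766)³) = 1645829*(-556 - 5507723096) = 1645829*(-5507723652) = -9064771310447508)
-L = -1*(-9064771310447508) = 9064771310447508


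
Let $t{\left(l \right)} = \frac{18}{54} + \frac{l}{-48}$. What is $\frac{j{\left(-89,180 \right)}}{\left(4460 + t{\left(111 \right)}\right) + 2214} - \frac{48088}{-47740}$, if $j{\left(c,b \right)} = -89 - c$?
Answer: $\frac{12022}{11935} \approx 1.0073$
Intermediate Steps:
$t{\left(l \right)} = \frac{1}{3} - \frac{l}{48}$ ($t{\left(l \right)} = 18 \cdot \frac{1}{54} + l \left(- \frac{1}{48}\right) = \frac{1}{3} - \frac{l}{48}$)
$\frac{j{\left(-89,180 \right)}}{\left(4460 + t{\left(111 \right)}\right) + 2214} - \frac{48088}{-47740} = \frac{-89 - -89}{\left(4460 + \left(\frac{1}{3} - \frac{37}{16}\right)\right) + 2214} - \frac{48088}{-47740} = \frac{-89 + 89}{\left(4460 + \left(\frac{1}{3} - \frac{37}{16}\right)\right) + 2214} - - \frac{12022}{11935} = \frac{0}{\left(4460 - \frac{95}{48}\right) + 2214} + \frac{12022}{11935} = \frac{0}{\frac{213985}{48} + 2214} + \frac{12022}{11935} = \frac{0}{\frac{320257}{48}} + \frac{12022}{11935} = 0 \cdot \frac{48}{320257} + \frac{12022}{11935} = 0 + \frac{12022}{11935} = \frac{12022}{11935}$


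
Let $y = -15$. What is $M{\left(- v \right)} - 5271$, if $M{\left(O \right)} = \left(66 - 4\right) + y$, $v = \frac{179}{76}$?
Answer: $-5224$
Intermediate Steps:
$v = \frac{179}{76}$ ($v = 179 \cdot \frac{1}{76} = \frac{179}{76} \approx 2.3553$)
$M{\left(O \right)} = 47$ ($M{\left(O \right)} = \left(66 - 4\right) - 15 = 62 - 15 = 47$)
$M{\left(- v \right)} - 5271 = 47 - 5271 = -5224$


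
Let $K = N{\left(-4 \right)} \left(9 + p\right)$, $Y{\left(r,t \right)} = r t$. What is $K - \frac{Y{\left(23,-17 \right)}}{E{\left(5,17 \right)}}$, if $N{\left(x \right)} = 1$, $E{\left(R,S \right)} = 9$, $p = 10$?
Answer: $\frac{562}{9} \approx 62.444$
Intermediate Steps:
$K = 19$ ($K = 1 \left(9 + 10\right) = 1 \cdot 19 = 19$)
$K - \frac{Y{\left(23,-17 \right)}}{E{\left(5,17 \right)}} = 19 - \frac{23 \left(-17\right)}{9} = 19 - \left(-391\right) \frac{1}{9} = 19 - - \frac{391}{9} = 19 + \frac{391}{9} = \frac{562}{9}$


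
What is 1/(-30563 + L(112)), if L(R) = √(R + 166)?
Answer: -30563/934096691 - √278/934096691 ≈ -3.2737e-5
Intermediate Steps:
L(R) = √(166 + R)
1/(-30563 + L(112)) = 1/(-30563 + √(166 + 112)) = 1/(-30563 + √278)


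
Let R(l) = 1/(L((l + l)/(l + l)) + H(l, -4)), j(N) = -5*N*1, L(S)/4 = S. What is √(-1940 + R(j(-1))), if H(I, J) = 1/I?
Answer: I*√855435/21 ≈ 44.043*I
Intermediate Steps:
L(S) = 4*S
j(N) = -5*N
R(l) = 1/(4 + 1/l) (R(l) = 1/(4*((l + l)/(l + l)) + 1/l) = 1/(4*((2*l)/((2*l))) + 1/l) = 1/(4*((2*l)*(1/(2*l))) + 1/l) = 1/(4*1 + 1/l) = 1/(4 + 1/l))
√(-1940 + R(j(-1))) = √(-1940 + (-5*(-1))/(1 + 4*(-5*(-1)))) = √(-1940 + 5/(1 + 4*5)) = √(-1940 + 5/(1 + 20)) = √(-1940 + 5/21) = √(-40735/21) = I*√855435/21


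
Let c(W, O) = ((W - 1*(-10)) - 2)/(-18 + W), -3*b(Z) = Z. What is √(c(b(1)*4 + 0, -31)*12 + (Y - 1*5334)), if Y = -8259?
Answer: 3*I*√1270577/29 ≈ 116.61*I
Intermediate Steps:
b(Z) = -Z/3
c(W, O) = (8 + W)/(-18 + W) (c(W, O) = ((W + 10) - 2)/(-18 + W) = ((10 + W) - 2)/(-18 + W) = (8 + W)/(-18 + W))
√(c(b(1)*4 + 0, -31)*12 + (Y - 1*5334)) = √(((8 + (-⅓*1*4 + 0))/(-18 + (-⅓*1*4 + 0)))*12 + (-8259 - 1*5334)) = √(((8 + (-⅓*4 + 0))/(-18 + (-⅓*4 + 0)))*12 + (-8259 - 5334)) = √(((8 + (-4/3 + 0))/(-18 + (-4/3 + 0)))*12 - 13593) = √(((8 - 4/3)/(-18 - 4/3))*12 - 13593) = √(((20/3)/(-58/3))*12 - 13593) = √(-3/58*20/3*12 - 13593) = √(-10/29*12 - 13593) = √(-120/29 - 13593) = √(-394317/29) = 3*I*√1270577/29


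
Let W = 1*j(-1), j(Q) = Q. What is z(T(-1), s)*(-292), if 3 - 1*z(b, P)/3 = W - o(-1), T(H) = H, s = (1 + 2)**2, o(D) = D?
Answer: -2628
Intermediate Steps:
W = -1 (W = 1*(-1) = -1)
s = 9 (s = 3**2 = 9)
z(b, P) = 9 (z(b, P) = 9 - 3*(-1 - 1*(-1)) = 9 - 3*(-1 + 1) = 9 - 3*0 = 9 + 0 = 9)
z(T(-1), s)*(-292) = 9*(-292) = -2628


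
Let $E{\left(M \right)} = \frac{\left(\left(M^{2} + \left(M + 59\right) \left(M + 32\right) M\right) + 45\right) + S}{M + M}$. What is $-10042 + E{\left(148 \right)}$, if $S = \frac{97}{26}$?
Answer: $\frac{66664019}{7696} \approx 8662.2$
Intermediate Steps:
$S = \frac{97}{26}$ ($S = 97 \cdot \frac{1}{26} = \frac{97}{26} \approx 3.7308$)
$E{\left(M \right)} = \frac{\frac{1267}{26} + M^{2} + M \left(32 + M\right) \left(59 + M\right)}{2 M}$ ($E{\left(M \right)} = \frac{\left(\left(M^{2} + \left(M + 59\right) \left(M + 32\right) M\right) + 45\right) + \frac{97}{26}}{M + M} = \frac{\left(\left(M^{2} + \left(59 + M\right) \left(32 + M\right) M\right) + 45\right) + \frac{97}{26}}{2 M} = \left(\left(\left(M^{2} + \left(32 + M\right) \left(59 + M\right) M\right) + 45\right) + \frac{97}{26}\right) \frac{1}{2 M} = \left(\left(\left(M^{2} + M \left(32 + M\right) \left(59 + M\right)\right) + 45\right) + \frac{97}{26}\right) \frac{1}{2 M} = \left(\left(45 + M^{2} + M \left(32 + M\right) \left(59 + M\right)\right) + \frac{97}{26}\right) \frac{1}{2 M} = \left(\frac{1267}{26} + M^{2} + M \left(32 + M\right) \left(59 + M\right)\right) \frac{1}{2 M} = \frac{\frac{1267}{26} + M^{2} + M \left(32 + M\right) \left(59 + M\right)}{2 M}$)
$-10042 + E{\left(148 \right)} = -10042 + \left(944 + \frac{148^{2}}{2} + 46 \cdot 148 + \frac{1267}{52 \cdot 148}\right) = -10042 + \left(944 + \frac{1}{2} \cdot 21904 + 6808 + \frac{1267}{52} \cdot \frac{1}{148}\right) = -10042 + \left(944 + 10952 + 6808 + \frac{1267}{7696}\right) = -10042 + \frac{143947251}{7696} = \frac{66664019}{7696}$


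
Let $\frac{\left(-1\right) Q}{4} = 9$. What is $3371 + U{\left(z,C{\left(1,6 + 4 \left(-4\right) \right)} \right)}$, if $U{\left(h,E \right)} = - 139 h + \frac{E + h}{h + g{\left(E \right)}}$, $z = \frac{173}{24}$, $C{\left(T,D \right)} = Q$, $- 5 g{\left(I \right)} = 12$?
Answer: $\frac{32723569}{13848} \approx 2363.1$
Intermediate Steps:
$g{\left(I \right)} = - \frac{12}{5}$ ($g{\left(I \right)} = \left(- \frac{1}{5}\right) 12 = - \frac{12}{5}$)
$Q = -36$ ($Q = \left(-4\right) 9 = -36$)
$C{\left(T,D \right)} = -36$
$z = \frac{173}{24}$ ($z = 173 \cdot \frac{1}{24} = \frac{173}{24} \approx 7.2083$)
$U{\left(h,E \right)} = - 139 h + \frac{E + h}{- \frac{12}{5} + h}$ ($U{\left(h,E \right)} = - 139 h + \frac{E + h}{h - \frac{12}{5}} = - 139 h + \frac{E + h}{- \frac{12}{5} + h}$)
$3371 + U{\left(z,C{\left(1,6 + 4 \left(-4\right) \right)} \right)} = 3371 + \frac{- 695 \left(\frac{173}{24}\right)^{2} + 5 \left(-36\right) + 1673 \cdot \frac{173}{24}}{-12 + 5 \cdot \frac{173}{24}} = 3371 + \frac{\left(-695\right) \frac{29929}{576} - 180 + \frac{289429}{24}}{-12 + \frac{865}{24}} = 3371 + \frac{- \frac{20800655}{576} - 180 + \frac{289429}{24}}{\frac{577}{24}} = 3371 + \frac{24}{577} \left(- \frac{13958039}{576}\right) = 3371 - \frac{13958039}{13848} = \frac{32723569}{13848}$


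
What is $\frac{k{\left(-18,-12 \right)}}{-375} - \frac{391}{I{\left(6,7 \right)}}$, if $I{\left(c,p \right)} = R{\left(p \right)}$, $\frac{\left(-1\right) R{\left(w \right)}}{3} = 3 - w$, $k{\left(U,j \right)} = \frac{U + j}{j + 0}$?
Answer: $- \frac{3259}{100} \approx -32.59$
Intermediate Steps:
$k{\left(U,j \right)} = \frac{U + j}{j}$
$R{\left(w \right)} = -9 + 3 w$ ($R{\left(w \right)} = - 3 \left(3 - w\right) = -9 + 3 w$)
$I{\left(c,p \right)} = -9 + 3 p$
$\frac{k{\left(-18,-12 \right)}}{-375} - \frac{391}{I{\left(6,7 \right)}} = \frac{\frac{1}{-12} \left(-18 - 12\right)}{-375} - \frac{391}{-9 + 3 \cdot 7} = \left(- \frac{1}{12}\right) \left(-30\right) \left(- \frac{1}{375}\right) - \frac{391}{-9 + 21} = \frac{5}{2} \left(- \frac{1}{375}\right) - \frac{391}{12} = - \frac{1}{150} - \frac{391}{12} = - \frac{3259}{100}$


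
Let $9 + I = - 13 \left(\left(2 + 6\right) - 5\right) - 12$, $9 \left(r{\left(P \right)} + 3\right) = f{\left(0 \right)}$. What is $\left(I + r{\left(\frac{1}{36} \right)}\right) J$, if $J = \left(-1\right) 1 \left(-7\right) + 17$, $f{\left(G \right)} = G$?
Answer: $-1512$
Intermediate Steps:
$r{\left(P \right)} = -3$ ($r{\left(P \right)} = -3 + \frac{1}{9} \cdot 0 = -3 + 0 = -3$)
$I = -60$ ($I = -9 - \left(12 + 13 \left(\left(2 + 6\right) - 5\right)\right) = -9 - \left(12 + 13 \left(8 - 5\right)\right) = -9 - 51 = -60$)
$J = 24$ ($J = \left(-1\right) \left(-7\right) + 17 = 7 + 17 = 24$)
$\left(I + r{\left(\frac{1}{36} \right)}\right) J = \left(-60 - 3\right) 24 = \left(-63\right) 24 = -1512$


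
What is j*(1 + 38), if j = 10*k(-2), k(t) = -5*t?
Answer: 3900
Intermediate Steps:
j = 100 (j = 10*(-5*(-2)) = 10*10 = 100)
j*(1 + 38) = 100*(1 + 38) = 100*39 = 3900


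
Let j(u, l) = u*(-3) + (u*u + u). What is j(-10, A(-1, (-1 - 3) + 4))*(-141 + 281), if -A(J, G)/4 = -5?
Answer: 16800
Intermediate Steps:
A(J, G) = 20 (A(J, G) = -4*(-5) = 20)
j(u, l) = u² - 2*u (j(u, l) = -3*u + (u² + u) = -3*u + (u + u²) = u² - 2*u)
j(-10, A(-1, (-1 - 3) + 4))*(-141 + 281) = (-10*(-2 - 10))*(-141 + 281) = -10*(-12)*140 = 120*140 = 16800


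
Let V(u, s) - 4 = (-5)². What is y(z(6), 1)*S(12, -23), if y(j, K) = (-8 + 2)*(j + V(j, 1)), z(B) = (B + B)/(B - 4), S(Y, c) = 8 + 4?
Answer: -2520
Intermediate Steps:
S(Y, c) = 12
z(B) = 2*B/(-4 + B) (z(B) = (2*B)/(-4 + B) = 2*B/(-4 + B))
V(u, s) = 29 (V(u, s) = 4 + (-5)² = 4 + 25 = 29)
y(j, K) = -174 - 6*j (y(j, K) = (-8 + 2)*(j + 29) = -6*(29 + j) = -174 - 6*j)
y(z(6), 1)*S(12, -23) = (-174 - 12*6/(-4 + 6))*12 = (-174 - 12*6/2)*12 = (-174 - 6*6)*12 = (-174 - 36)*12 = -210*12 = -2520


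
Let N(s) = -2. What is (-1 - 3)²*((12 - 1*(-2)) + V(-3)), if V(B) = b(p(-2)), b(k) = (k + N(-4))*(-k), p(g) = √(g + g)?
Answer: 288 + 64*I ≈ 288.0 + 64.0*I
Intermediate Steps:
p(g) = √2*√g (p(g) = √(2*g) = √2*√g)
b(k) = -k*(-2 + k) (b(k) = (k - 2)*(-k) = (-2 + k)*(-k) = -k*(-2 + k))
V(B) = 2*I*(2 - 2*I) (V(B) = (√2*√(-2))*(2 - √2*√(-2)) = (√2*(I*√2))*(2 - √2*I*√2) = (2*I)*(2 - 2*I) = 2*I*(2 - 2*I))
(-1 - 3)²*((12 - 1*(-2)) + V(-3)) = (-1 - 3)²*((12 - 1*(-2)) + (4 + 4*I)) = (-4)²*((12 + 2) + (4 + 4*I)) = 16*(14 + (4 + 4*I)) = 16*(18 + 4*I) = 288 + 64*I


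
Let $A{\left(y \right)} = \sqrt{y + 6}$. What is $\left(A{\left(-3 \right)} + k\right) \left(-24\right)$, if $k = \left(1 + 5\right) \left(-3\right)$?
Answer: $432 - 24 \sqrt{3} \approx 390.43$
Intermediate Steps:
$A{\left(y \right)} = \sqrt{6 + y}$
$k = -18$ ($k = 6 \left(-3\right) = -18$)
$\left(A{\left(-3 \right)} + k\right) \left(-24\right) = \left(\sqrt{6 - 3} - 18\right) \left(-24\right) = \left(\sqrt{3} - 18\right) \left(-24\right) = \left(-18 + \sqrt{3}\right) \left(-24\right) = 432 - 24 \sqrt{3}$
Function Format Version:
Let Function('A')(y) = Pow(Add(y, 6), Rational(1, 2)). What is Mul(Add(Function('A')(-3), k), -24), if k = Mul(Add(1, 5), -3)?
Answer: Add(432, Mul(-24, Pow(3, Rational(1, 2)))) ≈ 390.43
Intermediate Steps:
Function('A')(y) = Pow(Add(6, y), Rational(1, 2))
k = -18 (k = Mul(6, -3) = -18)
Mul(Add(Function('A')(-3), k), -24) = Mul(Add(Pow(Add(6, -3), Rational(1, 2)), -18), -24) = Mul(Add(Pow(3, Rational(1, 2)), -18), -24) = Mul(Add(-18, Pow(3, Rational(1, 2))), -24) = Add(432, Mul(-24, Pow(3, Rational(1, 2))))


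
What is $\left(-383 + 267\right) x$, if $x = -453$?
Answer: $52548$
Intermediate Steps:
$\left(-383 + 267\right) x = \left(-383 + 267\right) \left(-453\right) = \left(-116\right) \left(-453\right) = 52548$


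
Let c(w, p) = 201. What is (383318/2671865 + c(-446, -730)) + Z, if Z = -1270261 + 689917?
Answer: -1550063393377/2671865 ≈ -5.8014e+5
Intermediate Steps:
Z = -580344
(383318/2671865 + c(-446, -730)) + Z = (383318/2671865 + 201) - 580344 = 537428183/2671865 - 580344 = -1550063393377/2671865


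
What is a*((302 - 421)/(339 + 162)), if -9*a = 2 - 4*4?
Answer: -1666/4509 ≈ -0.36948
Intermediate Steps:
a = 14/9 (a = -(2 - 4*4)/9 = -(2 - 16)/9 = -1/9*(-14) = 14/9 ≈ 1.5556)
a*((302 - 421)/(339 + 162)) = 14*((302 - 421)/(339 + 162))/9 = 14*(-119/501)/9 = 14*(-119*1/501)/9 = (14/9)*(-119/501) = -1666/4509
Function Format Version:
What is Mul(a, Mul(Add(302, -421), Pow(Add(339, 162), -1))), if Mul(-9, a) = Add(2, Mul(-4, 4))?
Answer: Rational(-1666, 4509) ≈ -0.36948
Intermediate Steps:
a = Rational(14, 9) (a = Mul(Rational(-1, 9), Add(2, Mul(-4, 4))) = Mul(Rational(-1, 9), Add(2, -16)) = Mul(Rational(-1, 9), -14) = Rational(14, 9) ≈ 1.5556)
Mul(a, Mul(Add(302, -421), Pow(Add(339, 162), -1))) = Mul(Rational(14, 9), Mul(Add(302, -421), Pow(Add(339, 162), -1))) = Mul(Rational(14, 9), Mul(-119, Pow(501, -1))) = Mul(Rational(14, 9), Mul(-119, Rational(1, 501))) = Mul(Rational(14, 9), Rational(-119, 501)) = Rational(-1666, 4509)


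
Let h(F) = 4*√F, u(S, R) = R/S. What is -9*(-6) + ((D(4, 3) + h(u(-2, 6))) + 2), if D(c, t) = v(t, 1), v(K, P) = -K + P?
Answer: 54 + 4*I*√3 ≈ 54.0 + 6.9282*I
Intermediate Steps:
v(K, P) = P - K
D(c, t) = 1 - t
-9*(-6) + ((D(4, 3) + h(u(-2, 6))) + 2) = -9*(-6) + (((1 - 1*3) + 4*√(6/(-2))) + 2) = 54 + (((1 - 3) + 4*√(6*(-½))) + 2) = 54 + ((-2 + 4*√(-3)) + 2) = 54 + ((-2 + 4*(I*√3)) + 2) = 54 + ((-2 + 4*I*√3) + 2) = 54 + 4*I*√3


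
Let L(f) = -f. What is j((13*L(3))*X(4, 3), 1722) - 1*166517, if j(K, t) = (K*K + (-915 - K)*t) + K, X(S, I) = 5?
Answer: -1368527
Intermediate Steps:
j(K, t) = K + K² + t*(-915 - K) (j(K, t) = (K² + t*(-915 - K)) + K = K + K² + t*(-915 - K))
j((13*L(3))*X(4, 3), 1722) - 1*166517 = ((13*(-1*3))*5 + ((13*(-1*3))*5)² - 915*1722 - 1*(13*(-1*3))*5*1722) - 1*166517 = ((13*(-3))*5 + ((13*(-3))*5)² - 1575630 - 1*(13*(-3))*5*1722) - 166517 = (-39*5 + (-39*5)² - 1575630 - 1*(-39*5)*1722) - 166517 = (-195 + (-195)² - 1575630 - 1*(-195)*1722) - 166517 = (-195 + 38025 - 1575630 + 335790) - 166517 = -1202010 - 166517 = -1368527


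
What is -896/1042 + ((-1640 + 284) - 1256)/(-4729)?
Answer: -757740/2463809 ≈ -0.30755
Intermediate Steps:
-896/1042 + ((-1640 + 284) - 1256)/(-4729) = -896*1/1042 + (-1356 - 1256)*(-1/4729) = -448/521 - 2612*(-1/4729) = -448/521 + 2612/4729 = -757740/2463809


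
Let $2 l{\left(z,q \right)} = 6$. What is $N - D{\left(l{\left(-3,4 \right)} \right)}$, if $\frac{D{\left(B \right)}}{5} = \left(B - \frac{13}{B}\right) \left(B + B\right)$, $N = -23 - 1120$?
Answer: $-1103$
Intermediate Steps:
$l{\left(z,q \right)} = 3$ ($l{\left(z,q \right)} = \frac{1}{2} \cdot 6 = 3$)
$N = -1143$ ($N = -23 - 1120 = -1143$)
$D{\left(B \right)} = 10 B \left(B - \frac{13}{B}\right)$ ($D{\left(B \right)} = 5 \left(B - \frac{13}{B}\right) \left(B + B\right) = 5 \left(B - \frac{13}{B}\right) 2 B = 5 \cdot 2 B \left(B - \frac{13}{B}\right) = 10 B \left(B - \frac{13}{B}\right)$)
$N - D{\left(l{\left(-3,4 \right)} \right)} = -1143 - \left(-130 + 10 \cdot 3^{2}\right) = -1143 - \left(-130 + 10 \cdot 9\right) = -1143 - \left(-130 + 90\right) = -1143 - -40 = -1143 + 40 = -1103$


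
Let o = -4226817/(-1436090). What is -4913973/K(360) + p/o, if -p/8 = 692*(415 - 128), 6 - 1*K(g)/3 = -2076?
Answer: -226544516819467/419058714 ≈ -5.4060e+5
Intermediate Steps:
K(g) = 6246 (K(g) = 18 - 3*(-2076) = 18 + 6228 = 6246)
o = 4226817/1436090 (o = -4226817*(-1/1436090) = 4226817/1436090 ≈ 2.9433)
p = -1588832 (p = -5536*(415 - 128) = -5536*287 = -8*198604 = -1588832)
-4913973/K(360) + p/o = -4913973/6246 - 1588832/4226817/1436090 = -4913973*1/6246 - 1588832*1436090/4226817 = -545997/694 - 325957963840/603831 = -226544516819467/419058714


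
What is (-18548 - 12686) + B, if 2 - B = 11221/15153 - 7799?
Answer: -355091470/15153 ≈ -23434.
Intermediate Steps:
B = 118197332/15153 (B = 2 - (11221/15153 - 7799) = 2 - 1*(-118167026/15153) = 2 + 118167026/15153 = 118197332/15153 ≈ 7800.3)
(-18548 - 12686) + B = (-18548 - 12686) + 118197332/15153 = -31234 + 118197332/15153 = -355091470/15153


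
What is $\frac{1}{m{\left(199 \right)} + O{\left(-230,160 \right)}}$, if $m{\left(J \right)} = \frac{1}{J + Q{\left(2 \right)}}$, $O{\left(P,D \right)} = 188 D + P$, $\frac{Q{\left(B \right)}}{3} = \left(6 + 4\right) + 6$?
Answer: $\frac{247}{7372951} \approx 3.3501 \cdot 10^{-5}$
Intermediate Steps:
$Q{\left(B \right)} = 48$ ($Q{\left(B \right)} = 3 \left(\left(6 + 4\right) + 6\right) = 3 \left(10 + 6\right) = 3 \cdot 16 = 48$)
$O{\left(P,D \right)} = P + 188 D$
$m{\left(J \right)} = \frac{1}{48 + J}$ ($m{\left(J \right)} = \frac{1}{J + 48} = \frac{1}{48 + J}$)
$\frac{1}{m{\left(199 \right)} + O{\left(-230,160 \right)}} = \frac{1}{\frac{1}{48 + 199} + \left(-230 + 188 \cdot 160\right)} = \frac{1}{\frac{1}{247} + \left(-230 + 30080\right)} = \frac{1}{\frac{1}{247} + 29850} = \frac{1}{\frac{7372951}{247}} = \frac{247}{7372951}$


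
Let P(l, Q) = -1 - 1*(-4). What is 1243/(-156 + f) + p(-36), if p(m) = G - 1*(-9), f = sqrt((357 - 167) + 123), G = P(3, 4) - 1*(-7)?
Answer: 262529/24023 - 1243*sqrt(313)/24023 ≈ 10.013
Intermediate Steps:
P(l, Q) = 3 (P(l, Q) = -1 + 4 = 3)
G = 10 (G = 3 - 1*(-7) = 3 + 7 = 10)
f = sqrt(313) (f = sqrt(190 + 123) = sqrt(313) ≈ 17.692)
p(m) = 19 (p(m) = 10 - 1*(-9) = 10 + 9 = 19)
1243/(-156 + f) + p(-36) = 1243/(-156 + sqrt(313)) + 19 = 19 + 1243/(-156 + sqrt(313))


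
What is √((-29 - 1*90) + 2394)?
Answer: 5*√91 ≈ 47.697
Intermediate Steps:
√((-29 - 1*90) + 2394) = √((-29 - 90) + 2394) = √(-119 + 2394) = √2275 = 5*√91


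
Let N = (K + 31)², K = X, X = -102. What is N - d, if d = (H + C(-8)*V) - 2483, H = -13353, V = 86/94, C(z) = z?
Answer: 981563/47 ≈ 20884.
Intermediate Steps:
V = 43/47 (V = 86*(1/94) = 43/47 ≈ 0.91489)
K = -102
N = 5041 (N = (-102 + 31)² = (-71)² = 5041)
d = -744636/47 (d = (-13353 - 8*43/47) - 2483 = (-13353 - 344/47) - 2483 = -627935/47 - 2483 = -744636/47 ≈ -15843.)
N - d = 5041 - 1*(-744636/47) = 5041 + 744636/47 = 981563/47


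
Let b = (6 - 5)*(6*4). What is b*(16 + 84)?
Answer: 2400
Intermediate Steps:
b = 24 (b = 1*24 = 24)
b*(16 + 84) = 24*(16 + 84) = 24*100 = 2400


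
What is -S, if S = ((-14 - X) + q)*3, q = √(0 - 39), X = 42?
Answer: 168 - 3*I*√39 ≈ 168.0 - 18.735*I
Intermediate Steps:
q = I*√39 (q = √(-39) = I*√39 ≈ 6.245*I)
S = -168 + 3*I*√39 (S = ((-14 - 1*42) + I*√39)*3 = ((-14 - 42) + I*√39)*3 = (-56 + I*√39)*3 = -168 + 3*I*√39 ≈ -168.0 + 18.735*I)
-S = -(-168 + 3*I*√39) = 168 - 3*I*√39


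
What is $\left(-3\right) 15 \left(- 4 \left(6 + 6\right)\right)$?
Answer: $2160$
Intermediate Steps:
$\left(-3\right) 15 \left(- 4 \left(6 + 6\right)\right) = - 45 \left(\left(-4\right) 12\right) = \left(-45\right) \left(-48\right) = 2160$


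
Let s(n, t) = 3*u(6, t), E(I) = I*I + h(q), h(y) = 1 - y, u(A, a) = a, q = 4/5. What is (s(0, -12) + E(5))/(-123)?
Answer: 18/205 ≈ 0.087805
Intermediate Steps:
q = ⅘ (q = 4*(⅕) = ⅘ ≈ 0.80000)
E(I) = ⅕ + I² (E(I) = I*I + (1 - 1*⅘) = I² + (1 - ⅘) = I² + ⅕ = ⅕ + I²)
s(n, t) = 3*t
(s(0, -12) + E(5))/(-123) = (3*(-12) + (⅕ + 5²))/(-123) = (-36 + (⅕ + 25))*(-1/123) = (-36 + 126/5)*(-1/123) = -54/5*(-1/123) = 18/205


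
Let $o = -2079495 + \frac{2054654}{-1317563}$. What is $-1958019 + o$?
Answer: $- \frac{5319681113036}{1317563} \approx -4.0375 \cdot 10^{6}$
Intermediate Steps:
$o = - \frac{2739867725339}{1317563}$ ($o = -2079495 + 2054654 \left(- \frac{1}{1317563}\right) = -2079495 - \frac{2054654}{1317563} = - \frac{2739867725339}{1317563} \approx -2.0795 \cdot 10^{6}$)
$-1958019 + o = -1958019 - \frac{2739867725339}{1317563} = - \frac{5319681113036}{1317563}$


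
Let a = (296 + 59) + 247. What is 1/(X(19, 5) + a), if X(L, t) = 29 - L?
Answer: 1/612 ≈ 0.0016340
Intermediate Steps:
a = 602 (a = 355 + 247 = 602)
1/(X(19, 5) + a) = 1/((29 - 1*19) + 602) = 1/((29 - 19) + 602) = 1/(10 + 602) = 1/612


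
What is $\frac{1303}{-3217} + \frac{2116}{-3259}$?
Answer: $- \frac{11053649}{10484203} \approx -1.0543$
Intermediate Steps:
$\frac{1303}{-3217} + \frac{2116}{-3259} = 1303 \left(- \frac{1}{3217}\right) + 2116 \left(- \frac{1}{3259}\right) = - \frac{1303}{3217} - \frac{2116}{3259} = - \frac{11053649}{10484203}$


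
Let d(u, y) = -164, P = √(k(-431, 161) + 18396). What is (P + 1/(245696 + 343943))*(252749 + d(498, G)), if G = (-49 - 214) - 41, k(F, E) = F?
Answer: 252585/589639 + 252585*√17965 ≈ 3.3855e+7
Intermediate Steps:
G = -304 (G = -263 - 41 = -304)
P = √17965 (P = √(-431 + 18396) = √17965 ≈ 134.03)
(P + 1/(245696 + 343943))*(252749 + d(498, G)) = (√17965 + 1/(245696 + 343943))*(252749 - 164) = (√17965 + 1/589639)*252585 = (1/589639 + √17965)*252585 = 252585/589639 + 252585*√17965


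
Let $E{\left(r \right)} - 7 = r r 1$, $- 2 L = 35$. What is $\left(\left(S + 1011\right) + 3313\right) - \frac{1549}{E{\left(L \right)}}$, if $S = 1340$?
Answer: $\frac{7090796}{1253} \approx 5659.1$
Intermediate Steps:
$L = - \frac{35}{2}$ ($L = \left(- \frac{1}{2}\right) 35 = - \frac{35}{2} \approx -17.5$)
$E{\left(r \right)} = 7 + r^{2}$ ($E{\left(r \right)} = 7 + r r 1 = 7 + r^{2} \cdot 1 = 7 + r^{2}$)
$\left(\left(S + 1011\right) + 3313\right) - \frac{1549}{E{\left(L \right)}} = \left(\left(1340 + 1011\right) + 3313\right) - \frac{1549}{7 + \left(- \frac{35}{2}\right)^{2}} = \left(2351 + 3313\right) - \frac{1549}{7 + \frac{1225}{4}} = 5664 - \frac{1549}{\frac{1253}{4}} = 5664 - \frac{6196}{1253} = \frac{7090796}{1253}$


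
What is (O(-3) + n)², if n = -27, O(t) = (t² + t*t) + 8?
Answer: 1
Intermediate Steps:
O(t) = 8 + 2*t² (O(t) = (t² + t²) + 8 = 2*t² + 8 = 8 + 2*t²)
(O(-3) + n)² = ((8 + 2*(-3)²) - 27)² = ((8 + 2*9) - 27)² = ((8 + 18) - 27)² = (26 - 27)² = (-1)² = 1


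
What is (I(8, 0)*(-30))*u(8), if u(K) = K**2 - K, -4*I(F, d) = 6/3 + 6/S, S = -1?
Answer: -1680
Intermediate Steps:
I(F, d) = 1 (I(F, d) = -(6/3 + 6/(-1))/4 = -(6*(1/3) + 6*(-1))/4 = -(2 - 6)/4 = -1/4*(-4) = 1)
(I(8, 0)*(-30))*u(8) = (1*(-30))*(8*(-1 + 8)) = -240*7 = -30*56 = -1680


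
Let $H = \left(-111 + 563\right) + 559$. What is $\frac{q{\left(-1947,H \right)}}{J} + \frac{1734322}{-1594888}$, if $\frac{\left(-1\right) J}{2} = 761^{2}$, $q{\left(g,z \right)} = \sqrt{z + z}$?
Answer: $- \frac{867161}{797444} - \frac{\sqrt{2022}}{1158242} \approx -1.0875$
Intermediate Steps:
$H = 1011$ ($H = 452 + 559 = 1011$)
$q{\left(g,z \right)} = \sqrt{2} \sqrt{z}$ ($q{\left(g,z \right)} = \sqrt{2 z} = \sqrt{2} \sqrt{z}$)
$J = -1158242$ ($J = - 2 \cdot 761^{2} = \left(-2\right) 579121 = -1158242$)
$\frac{q{\left(-1947,H \right)}}{J} + \frac{1734322}{-1594888} = \frac{\sqrt{2} \sqrt{1011}}{-1158242} + \frac{1734322}{-1594888} = \sqrt{2022} \left(- \frac{1}{1158242}\right) + 1734322 \left(- \frac{1}{1594888}\right) = - \frac{\sqrt{2022}}{1158242} - \frac{867161}{797444} = - \frac{867161}{797444} - \frac{\sqrt{2022}}{1158242}$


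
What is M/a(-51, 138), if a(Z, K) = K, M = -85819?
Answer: -85819/138 ≈ -621.88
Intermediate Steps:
M/a(-51, 138) = -85819/138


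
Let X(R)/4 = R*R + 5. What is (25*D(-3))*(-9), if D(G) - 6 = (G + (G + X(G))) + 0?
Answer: -12600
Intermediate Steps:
X(R) = 20 + 4*R² (X(R) = 4*(R*R + 5) = 4*(R² + 5) = 4*(5 + R²) = 20 + 4*R²)
D(G) = 26 + 2*G + 4*G² (D(G) = 6 + ((G + (G + (20 + 4*G²))) + 0) = 6 + ((G + (20 + G + 4*G²)) + 0) = 6 + ((20 + 2*G + 4*G²) + 0) = 6 + (20 + 2*G + 4*G²) = 26 + 2*G + 4*G²)
(25*D(-3))*(-9) = (25*(26 + 2*(-3) + 4*(-3)²))*(-9) = (25*(26 - 6 + 4*9))*(-9) = (25*(26 - 6 + 36))*(-9) = (25*56)*(-9) = 1400*(-9) = -12600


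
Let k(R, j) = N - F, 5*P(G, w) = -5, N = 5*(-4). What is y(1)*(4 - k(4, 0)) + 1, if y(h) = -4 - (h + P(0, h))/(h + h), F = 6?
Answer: -119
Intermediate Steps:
N = -20
P(G, w) = -1 (P(G, w) = (⅕)*(-5) = -1)
y(h) = -4 - (-1 + h)/(2*h) (y(h) = -4 - (h - 1)/(h + h) = -4 - (-1 + h)/(2*h))
k(R, j) = -26 (k(R, j) = -20 - 1*6 = -20 - 6 = -26)
y(1)*(4 - k(4, 0)) + 1 = ((½)*(1 - 9*1)/1)*(4 - 1*(-26)) + 1 = ((½)*1*(1 - 9))*(4 + 26) + 1 = ((½)*1*(-8))*30 + 1 = -4*30 + 1 = -120 + 1 = -119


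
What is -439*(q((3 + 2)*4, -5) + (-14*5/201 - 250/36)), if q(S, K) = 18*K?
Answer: 51510065/1206 ≈ 42712.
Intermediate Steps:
-439*(q((3 + 2)*4, -5) + (-14*5/201 - 250/36)) = -439*(18*(-5) + (-14*5/201 - 250/36)) = -439*(-90 + (-70*1/201 - 250*1/36)) = -439*(-90 + (-70/201 - 125/18)) = -439*(-90 - 8795/1206) = -439*(-117335/1206) = 51510065/1206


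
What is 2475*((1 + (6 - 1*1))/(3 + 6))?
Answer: 1650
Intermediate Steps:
2475*((1 + (6 - 1*1))/(3 + 6)) = 2475*((1 + (6 - 1))/9) = 2475*((1 + 5)*(1/9)) = 2475*(6*(1/9)) = 2475*(2/3) = 1650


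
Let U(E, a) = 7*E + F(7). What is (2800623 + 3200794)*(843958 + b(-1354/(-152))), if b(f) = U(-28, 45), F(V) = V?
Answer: 5063809620673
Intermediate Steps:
U(E, a) = 7 + 7*E (U(E, a) = 7*E + 7 = 7 + 7*E)
b(f) = -189 (b(f) = 7 + 7*(-28) = 7 - 196 = -189)
(2800623 + 3200794)*(843958 + b(-1354/(-152))) = (2800623 + 3200794)*(843958 - 189) = 6001417*843769 = 5063809620673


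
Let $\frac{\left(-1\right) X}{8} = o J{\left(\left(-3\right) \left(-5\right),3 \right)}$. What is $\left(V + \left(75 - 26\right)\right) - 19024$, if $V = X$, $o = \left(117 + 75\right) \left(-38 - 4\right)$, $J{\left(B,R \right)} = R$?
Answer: $174561$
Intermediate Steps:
$o = -8064$ ($o = 192 \left(-42\right) = -8064$)
$X = 193536$ ($X = - 8 \left(\left(-8064\right) 3\right) = \left(-8\right) \left(-24192\right) = 193536$)
$V = 193536$
$\left(V + \left(75 - 26\right)\right) - 19024 = \left(193536 + \left(75 - 26\right)\right) - 19024 = \left(193536 + 49\right) - 19024 = 193585 - 19024 = 174561$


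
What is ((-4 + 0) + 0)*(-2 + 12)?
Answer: -40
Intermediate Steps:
((-4 + 0) + 0)*(-2 + 12) = (-4 + 0)*10 = -4*10 = -40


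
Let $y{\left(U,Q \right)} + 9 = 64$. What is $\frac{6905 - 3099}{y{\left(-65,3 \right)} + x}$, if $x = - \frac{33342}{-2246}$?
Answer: $\frac{2137069}{39218} \approx 54.492$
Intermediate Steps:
$x = \frac{16671}{1123}$ ($x = \left(-33342\right) \left(- \frac{1}{2246}\right) = \frac{16671}{1123} \approx 14.845$)
$y{\left(U,Q \right)} = 55$ ($y{\left(U,Q \right)} = -9 + 64 = 55$)
$\frac{6905 - 3099}{y{\left(-65,3 \right)} + x} = \frac{6905 - 3099}{55 + \frac{16671}{1123}} = \frac{3806}{\frac{78436}{1123}} = 3806 \cdot \frac{1123}{78436} = \frac{2137069}{39218}$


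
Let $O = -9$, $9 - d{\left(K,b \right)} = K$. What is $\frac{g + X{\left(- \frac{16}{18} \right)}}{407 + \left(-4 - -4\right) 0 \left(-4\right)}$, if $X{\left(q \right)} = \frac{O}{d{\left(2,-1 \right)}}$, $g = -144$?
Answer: $- \frac{1017}{2849} \approx -0.35697$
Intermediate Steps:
$d{\left(K,b \right)} = 9 - K$
$X{\left(q \right)} = - \frac{9}{7}$ ($X{\left(q \right)} = - \frac{9}{9 - 2} = - \frac{9}{7}$)
$\frac{g + X{\left(- \frac{16}{18} \right)}}{407 + \left(-4 - -4\right) 0 \left(-4\right)} = \frac{-144 - \frac{9}{7}}{407 + \left(-4 - -4\right) 0 \left(-4\right)} = - \frac{1017}{7 \left(407 + \left(-4 + 4\right) 0 \left(-4\right)\right)} = - \frac{1017}{7 \left(407 + 0 \cdot 0 \left(-4\right)\right)} = - \frac{1017}{7 \left(407 + 0 \left(-4\right)\right)} = - \frac{1017}{7 \left(407 + 0\right)} = - \frac{1017}{7 \cdot 407} = \left(- \frac{1017}{7}\right) \frac{1}{407} = - \frac{1017}{2849}$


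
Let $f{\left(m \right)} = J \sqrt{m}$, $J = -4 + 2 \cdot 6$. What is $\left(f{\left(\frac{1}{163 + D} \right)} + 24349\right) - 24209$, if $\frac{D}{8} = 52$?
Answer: $140 + \frac{8 \sqrt{579}}{579} \approx 140.33$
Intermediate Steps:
$D = 416$ ($D = 8 \cdot 52 = 416$)
$J = 8$ ($J = -4 + 12 = 8$)
$f{\left(m \right)} = 8 \sqrt{m}$
$\left(f{\left(\frac{1}{163 + D} \right)} + 24349\right) - 24209 = \left(8 \sqrt{\frac{1}{163 + 416}} + 24349\right) - 24209 = \left(8 \sqrt{\frac{1}{579}} + 24349\right) - 24209 = \left(\frac{8}{\sqrt{579}} + 24349\right) - 24209 = \left(8 \frac{\sqrt{579}}{579} + 24349\right) - 24209 = \left(\frac{8 \sqrt{579}}{579} + 24349\right) - 24209 = \left(24349 + \frac{8 \sqrt{579}}{579}\right) - 24209 = 140 + \frac{8 \sqrt{579}}{579}$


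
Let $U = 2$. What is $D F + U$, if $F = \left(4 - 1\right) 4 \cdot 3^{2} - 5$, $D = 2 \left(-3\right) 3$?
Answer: $-1852$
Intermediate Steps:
$D = -18$ ($D = \left(-6\right) 3 = -18$)
$F = 103$ ($F = 3 \cdot 4 \cdot 9 - 5 = 12 \cdot 9 - 5 = 108 - 5 = 103$)
$D F + U = \left(-18\right) 103 + 2 = -1854 + 2 = -1852$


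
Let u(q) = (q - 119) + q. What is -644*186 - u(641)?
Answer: -120947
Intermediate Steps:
u(q) = -119 + 2*q (u(q) = (-119 + q) + q = -119 + 2*q)
-644*186 - u(641) = -644*186 - (-119 + 2*641) = -119784 - (-119 + 1282) = -119784 - 1*1163 = -119784 - 1163 = -120947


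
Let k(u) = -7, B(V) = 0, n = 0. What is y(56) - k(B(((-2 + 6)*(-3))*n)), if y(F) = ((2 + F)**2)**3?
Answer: 38068692551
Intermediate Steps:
y(F) = (2 + F)**6
y(56) - k(B(((-2 + 6)*(-3))*n)) = (2 + 56)**6 - 1*(-7) = 58**6 + 7 = 38068692544 + 7 = 38068692551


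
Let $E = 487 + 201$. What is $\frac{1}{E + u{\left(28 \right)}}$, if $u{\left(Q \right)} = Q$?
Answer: $\frac{1}{716} \approx 0.0013966$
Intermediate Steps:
$E = 688$
$\frac{1}{E + u{\left(28 \right)}} = \frac{1}{688 + 28} = \frac{1}{716}$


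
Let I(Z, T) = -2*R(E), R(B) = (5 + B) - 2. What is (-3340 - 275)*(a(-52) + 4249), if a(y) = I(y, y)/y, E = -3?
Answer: -15360135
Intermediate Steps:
R(B) = 3 + B
I(Z, T) = 0 (I(Z, T) = -2*(3 - 3) = -2*0 = 0)
a(y) = 0 (a(y) = 0/y = 0)
(-3340 - 275)*(a(-52) + 4249) = (-3340 - 275)*(0 + 4249) = -3615*4249 = -15360135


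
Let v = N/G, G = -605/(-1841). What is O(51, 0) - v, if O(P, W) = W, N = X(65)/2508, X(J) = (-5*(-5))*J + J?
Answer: -311129/151734 ≈ -2.0505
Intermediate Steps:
X(J) = 26*J (X(J) = 25*J + J = 26*J)
G = 605/1841 (G = -605*(-1/1841) = 605/1841 ≈ 0.32863)
N = 845/1254 (N = (26*65)/2508 = 1690*(1/2508) = 845/1254 ≈ 0.67384)
v = 311129/151734 (v = 845/(1254*(605/1841)) = (845/1254)*(1841/605) = 311129/151734 ≈ 2.0505)
O(51, 0) - v = 0 - 1*311129/151734 = 0 - 311129/151734 = -311129/151734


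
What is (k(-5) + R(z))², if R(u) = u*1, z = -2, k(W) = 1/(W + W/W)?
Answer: 81/16 ≈ 5.0625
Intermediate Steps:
k(W) = 1/(1 + W) (k(W) = 1/(W + 1) = 1/(1 + W))
R(u) = u
(k(-5) + R(z))² = (1/(1 - 5) - 2)² = (1/(-4) - 2)² = (-¼ - 2)² = (-9/4)² = 81/16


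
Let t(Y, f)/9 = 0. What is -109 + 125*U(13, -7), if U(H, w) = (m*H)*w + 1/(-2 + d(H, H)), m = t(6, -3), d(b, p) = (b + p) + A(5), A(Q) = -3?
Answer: -2164/21 ≈ -103.05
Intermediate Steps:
t(Y, f) = 0 (t(Y, f) = 9*0 = 0)
d(b, p) = -3 + b + p (d(b, p) = (b + p) - 3 = -3 + b + p)
m = 0
U(H, w) = 1/(-5 + 2*H) (U(H, w) = (0*H)*w + 1/(-2 + (-3 + H + H)) = 0*w + 1/(-2 + (-3 + 2*H)) = 0 + 1/(-5 + 2*H) = 1/(-5 + 2*H))
-109 + 125*U(13, -7) = -109 + 125/(-5 + 2*13) = -109 + 125/(-5 + 26) = -109 + 125/21 = -2164/21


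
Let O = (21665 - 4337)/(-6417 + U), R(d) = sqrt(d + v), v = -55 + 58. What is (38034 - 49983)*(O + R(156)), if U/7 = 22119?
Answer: -4313589/3092 - 11949*sqrt(159) ≈ -1.5207e+5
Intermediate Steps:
v = 3
U = 154833 (U = 7*22119 = 154833)
R(d) = sqrt(3 + d) (R(d) = sqrt(d + 3) = sqrt(3 + d))
O = 361/3092 (O = (21665 - 4337)/(-6417 + 154833) = 17328/148416 = 17328*(1/148416) = 361/3092 ≈ 0.11675)
(38034 - 49983)*(O + R(156)) = (38034 - 49983)*(361/3092 + sqrt(3 + 156)) = -11949*(361/3092 + sqrt(159)) = -4313589/3092 - 11949*sqrt(159)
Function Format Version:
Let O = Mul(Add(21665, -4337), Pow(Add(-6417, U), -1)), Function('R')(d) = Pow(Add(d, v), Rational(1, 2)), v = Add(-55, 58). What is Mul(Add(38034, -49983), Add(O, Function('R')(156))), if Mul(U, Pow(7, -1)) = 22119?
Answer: Add(Rational(-4313589, 3092), Mul(-11949, Pow(159, Rational(1, 2)))) ≈ -1.5207e+5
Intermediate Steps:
v = 3
U = 154833 (U = Mul(7, 22119) = 154833)
Function('R')(d) = Pow(Add(3, d), Rational(1, 2)) (Function('R')(d) = Pow(Add(d, 3), Rational(1, 2)) = Pow(Add(3, d), Rational(1, 2)))
O = Rational(361, 3092) (O = Mul(Add(21665, -4337), Pow(Add(-6417, 154833), -1)) = Mul(17328, Pow(148416, -1)) = Mul(17328, Rational(1, 148416)) = Rational(361, 3092) ≈ 0.11675)
Mul(Add(38034, -49983), Add(O, Function('R')(156))) = Mul(Add(38034, -49983), Add(Rational(361, 3092), Pow(Add(3, 156), Rational(1, 2)))) = Mul(-11949, Add(Rational(361, 3092), Pow(159, Rational(1, 2)))) = Add(Rational(-4313589, 3092), Mul(-11949, Pow(159, Rational(1, 2))))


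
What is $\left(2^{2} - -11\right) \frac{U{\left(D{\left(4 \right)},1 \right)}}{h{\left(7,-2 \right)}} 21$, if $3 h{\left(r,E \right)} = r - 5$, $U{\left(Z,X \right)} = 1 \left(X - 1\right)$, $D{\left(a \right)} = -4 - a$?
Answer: $0$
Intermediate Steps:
$U{\left(Z,X \right)} = -1 + X$ ($U{\left(Z,X \right)} = 1 \left(-1 + X\right) = -1 + X$)
$h{\left(r,E \right)} = - \frac{5}{3} + \frac{r}{3}$ ($h{\left(r,E \right)} = \frac{r - 5}{3} = \frac{-5 + r}{3} = - \frac{5}{3} + \frac{r}{3}$)
$\left(2^{2} - -11\right) \frac{U{\left(D{\left(4 \right)},1 \right)}}{h{\left(7,-2 \right)}} 21 = \left(2^{2} - -11\right) \frac{-1 + 1}{- \frac{5}{3} + \frac{1}{3} \cdot 7} \cdot 21 = \left(4 + 11\right) \frac{0}{- \frac{5}{3} + \frac{7}{3}} \cdot 21 = 15 \frac{0}{\frac{2}{3}} \cdot 21 = 15 \cdot 0 \cdot \frac{3}{2} \cdot 21 = 15 \cdot 0 \cdot 21 = 0 \cdot 21 = 0$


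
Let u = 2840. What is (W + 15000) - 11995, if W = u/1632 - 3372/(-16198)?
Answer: 4968068069/1652196 ≈ 3006.9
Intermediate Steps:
W = 3219089/1652196 (W = 2840/1632 - 3372/(-16198) = 2840*(1/1632) - 3372*(-1/16198) = 355/204 + 1686/8099 = 3219089/1652196 ≈ 1.9484)
(W + 15000) - 11995 = (3219089/1652196 + 15000) - 11995 = 24786159089/1652196 - 11995 = 4968068069/1652196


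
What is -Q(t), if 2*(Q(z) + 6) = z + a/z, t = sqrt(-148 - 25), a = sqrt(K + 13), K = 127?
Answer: 6 - I*sqrt(173)/2 + I*sqrt(6055)/173 ≈ 6.0 - 6.1267*I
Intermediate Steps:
a = 2*sqrt(35) (a = sqrt(127 + 13) = sqrt(140) = 2*sqrt(35) ≈ 11.832)
t = I*sqrt(173) (t = sqrt(-173) = I*sqrt(173) ≈ 13.153*I)
Q(z) = -6 + z/2 + sqrt(35)/z (Q(z) = -6 + (z + (2*sqrt(35))/z)/2 = -6 + (z + 2*sqrt(35)/z)/2 = -6 + (z/2 + sqrt(35)/z) = -6 + z/2 + sqrt(35)/z)
-Q(t) = -(-6 + (I*sqrt(173))/2 + sqrt(35)/((I*sqrt(173)))) = -(-6 + I*sqrt(173)/2 + sqrt(35)*(-I*sqrt(173)/173)) = -(-6 + I*sqrt(173)/2 - I*sqrt(6055)/173) = 6 - I*sqrt(173)/2 + I*sqrt(6055)/173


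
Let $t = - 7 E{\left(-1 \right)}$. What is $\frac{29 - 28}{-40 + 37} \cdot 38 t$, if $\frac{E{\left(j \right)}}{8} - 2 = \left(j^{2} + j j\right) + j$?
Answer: $2128$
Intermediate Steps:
$E{\left(j \right)} = 16 + 8 j + 16 j^{2}$ ($E{\left(j \right)} = 16 + 8 \left(\left(j^{2} + j j\right) + j\right) = 16 + 8 \left(\left(j^{2} + j^{2}\right) + j\right) = 16 + 8 \left(2 j^{2} + j\right) = 16 + 8 \left(j + 2 j^{2}\right) = 16 + \left(8 j + 16 j^{2}\right) = 16 + 8 j + 16 j^{2}$)
$t = -168$ ($t = - 7 \left(16 + 8 \left(-1\right) + 16 \left(-1\right)^{2}\right) = - 7 \left(16 - 8 + 16 \cdot 1\right) = - 7 \left(16 - 8 + 16\right) = \left(-7\right) 24 = -168$)
$\frac{29 - 28}{-40 + 37} \cdot 38 t = \frac{29 - 28}{-40 + 37} \cdot 38 \left(-168\right) = 1 \frac{1}{-3} \cdot 38 \left(-168\right) = 1 \left(- \frac{1}{3}\right) 38 \left(-168\right) = \left(- \frac{1}{3}\right) 38 \left(-168\right) = \left(- \frac{38}{3}\right) \left(-168\right) = 2128$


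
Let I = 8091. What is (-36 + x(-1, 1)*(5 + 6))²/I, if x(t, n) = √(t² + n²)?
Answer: 1538/8091 - 88*√2/899 ≈ 0.051655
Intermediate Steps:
x(t, n) = √(n² + t²)
(-36 + x(-1, 1)*(5 + 6))²/I = (-36 + √(1² + (-1)²)*(5 + 6))²/8091 = (-36 + √(1 + 1)*11)²*(1/8091) = (-36 + √2*11)²*(1/8091) = (-36 + 11*√2)²*(1/8091) = (-36 + 11*√2)²/8091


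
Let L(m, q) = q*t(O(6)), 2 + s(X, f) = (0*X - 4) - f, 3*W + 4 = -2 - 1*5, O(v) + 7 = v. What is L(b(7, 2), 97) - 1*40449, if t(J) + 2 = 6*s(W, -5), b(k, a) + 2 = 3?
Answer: -41225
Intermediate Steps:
O(v) = -7 + v
b(k, a) = 1 (b(k, a) = -2 + 3 = 1)
W = -11/3 (W = -4/3 + (-2 - 1*5)/3 = -4/3 + (-2 - 5)/3 = -4/3 + (1/3)*(-7) = -4/3 - 7/3 = -11/3 ≈ -3.6667)
s(X, f) = -6 - f (s(X, f) = -2 + ((0*X - 4) - f) = -2 + ((0 - 4) - f) = -2 + (-4 - f) = -6 - f)
t(J) = -8 (t(J) = -2 + 6*(-6 - 1*(-5)) = -2 + 6*(-6 + 5) = -2 + 6*(-1) = -2 - 6 = -8)
L(m, q) = -8*q (L(m, q) = q*(-8) = -8*q)
L(b(7, 2), 97) - 1*40449 = -8*97 - 1*40449 = -776 - 40449 = -41225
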